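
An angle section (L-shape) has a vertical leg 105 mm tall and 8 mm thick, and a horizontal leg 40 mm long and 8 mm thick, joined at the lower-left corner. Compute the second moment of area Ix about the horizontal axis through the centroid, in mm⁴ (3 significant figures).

Ix ≈ 1.23 × 10⁶ mm⁴

Split into non-overlapping primitives; take the origin at the lower-left of the bounding box.
Vertical leg: 8 × 105, A = 840 mm², y = 52.5 mm, Ī = 771 750 mm⁴.
Horizontal leg (remainder): 32 × 8, A = 256 mm², y = 4 mm, Ī = 1365.3 mm⁴.
Centroid: ȳ = ΣA·y / ΣA = 41.172 mm.
Transfer each piece to the horizontal axis through the centroid using Ī + A·d² with d = y − 41.172:
  vertical leg: d = 11.328 mm → contributes +879 551 mm⁴
  horizontal leg (remainder): d = -37.172 mm → contributes +355 086 mm⁴
Total I = 1 234 637 mm⁴.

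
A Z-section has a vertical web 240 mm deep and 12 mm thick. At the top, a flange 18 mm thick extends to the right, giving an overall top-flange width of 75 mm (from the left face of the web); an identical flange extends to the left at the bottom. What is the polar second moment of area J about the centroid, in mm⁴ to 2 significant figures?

J ≈ 4.6 × 10⁷ mm⁴

Decompose the section into non-overlapping parts with the origin at the bottom-left of its bounding rectangle.
Web: 12 × 240, A = 2 880 mm², y = 120 mm, Ī = 13 824 000 mm⁴.
Top flange (beyond web): 63 × 18, A = 1 134 mm², y = 231 mm, Ī = 30 618 mm⁴.
Bottom flange (beyond web): 63 × 18, A = 1 134 mm², y = 9 mm, Ī = 30 618 mm⁴.
Centroid: ȳ = ΣA·y / ΣA = 120 mm.
Transfer each piece to the centroidal x-axis using Ī + A·d² with d = y − 120:
  web: d = 0 mm → contributes +13 824 000 mm⁴
  top flange (beyond web): d = 111 mm → contributes +14 002 632 mm⁴
  bottom flange (beyond web): d = -111 mm → contributes +14 002 632 mm⁴
Total I = 41 829 264 mm⁴.
For the y-axis: x̄ = 69 mm.
Repeating about the centroidal y-axis gives I_y = 3 974 076 mm⁴.
Polar second moment: J = I_x + I_y = 45 803 340 mm⁴.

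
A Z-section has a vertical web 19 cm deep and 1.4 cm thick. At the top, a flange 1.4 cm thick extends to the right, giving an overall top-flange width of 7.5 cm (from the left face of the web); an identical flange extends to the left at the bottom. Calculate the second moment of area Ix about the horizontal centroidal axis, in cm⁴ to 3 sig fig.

Decompose the section into non-overlapping parts with the origin at the bottom-left of its bounding rectangle.
Web: 1.4 × 19, A = 26.6 cm², y = 9.5 cm, Ī = 800.22 cm⁴.
Top flange (beyond web): 6.1 × 1.4, A = 8.54 cm², y = 18.3 cm, Ī = 1.3949 cm⁴.
Bottom flange (beyond web): 6.1 × 1.4, A = 8.54 cm², y = 0.7 cm, Ī = 1.3949 cm⁴.
Centroid: ȳ = ΣA·y / ΣA = 9.5 cm.
Transfer each piece to the horizontal centroidal axis using Ī + A·d² with d = y − 9.5:
  web: d = 0 cm → contributes +800.22 cm⁴
  top flange (beyond web): d = 8.8 cm → contributes +662.73 cm⁴
  bottom flange (beyond web): d = -8.8 cm → contributes +662.73 cm⁴
Total I = 2125.7 cm⁴.

Ix ≈ 2130 cm⁴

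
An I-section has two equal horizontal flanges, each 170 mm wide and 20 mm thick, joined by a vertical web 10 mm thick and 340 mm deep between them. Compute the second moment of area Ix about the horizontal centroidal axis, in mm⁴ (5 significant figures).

Ix ≈ 2.5330 × 10⁸ mm⁴

Decompose the section into non-overlapping parts with the origin at the bottom-left of its bounding rectangle.
Bottom flange: 170 × 20, A = 3 400 mm², y = 10 mm, Ī = 113333.3 mm⁴.
Web: 10 × 340, A = 3 400 mm², y = 190 mm, Ī = 32 753 333 mm⁴.
Top flange: 170 × 20, A = 3 400 mm², y = 370 mm, Ī = 113333.3 mm⁴.
By symmetry the centroid is at mid-height, ȳ = 190 mm.
Transfer each piece to the horizontal centroidal axis using Ī + A·d² with d = y − 190:
  bottom flange: d = -180 mm → contributes +110 273 333 mm⁴
  web: d = 0 mm → contributes +32 753 333 mm⁴
  top flange: d = 180 mm → contributes +110 273 333 mm⁴
Total I = 253 300 000 mm⁴.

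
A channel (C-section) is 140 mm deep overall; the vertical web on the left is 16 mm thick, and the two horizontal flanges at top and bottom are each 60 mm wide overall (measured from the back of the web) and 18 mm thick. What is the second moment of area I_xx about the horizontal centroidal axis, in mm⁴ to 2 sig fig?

Treat the section as a set of non-overlapping primitives; coordinates are from the bounding-box lower-left.
Web: 16 × 140, A = 2 240 mm², y = 70 mm, Ī = 3 658 667 mm⁴.
Top flange (beyond web): 44 × 18, A = 792 mm², y = 131 mm, Ī = 21 384 mm⁴.
Bottom flange (beyond web): 44 × 18, A = 792 mm², y = 9 mm, Ī = 21 384 mm⁴.
By symmetry the centroid is at mid-height, ȳ = 70 mm.
Transfer each piece to the horizontal centroidal axis using Ī + A·d² with d = y − 70:
  web: d = 0 mm → contributes +3 658 667 mm⁴
  top flange (beyond web): d = 61 mm → contributes +2 968 416 mm⁴
  bottom flange (beyond web): d = -61 mm → contributes +2 968 416 mm⁴
Total I = 9 595 499 mm⁴.

I_xx ≈ 9.6 × 10⁶ mm⁴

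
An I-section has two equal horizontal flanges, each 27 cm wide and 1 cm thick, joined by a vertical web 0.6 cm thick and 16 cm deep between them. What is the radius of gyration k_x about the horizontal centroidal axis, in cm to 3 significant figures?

k_x ≈ 8.04 cm

Treat the section as a set of non-overlapping primitives; coordinates are from the bounding-box lower-left.
Bottom flange: 27 × 1, A = 27 cm², y = 0.5 cm, Ī = 2.25 cm⁴.
Web: 0.6 × 16, A = 9.6 cm², y = 9 cm, Ī = 204.8 cm⁴.
Top flange: 27 × 1, A = 27 cm², y = 17.5 cm, Ī = 2.25 cm⁴.
By symmetry the centroid is at mid-height, ȳ = 9 cm.
Transfer each piece to the horizontal centroidal axis using Ī + A·d² with d = y − 9:
  bottom flange: d = -8.5 cm → contributes +1 953 cm⁴
  web: d = 0 cm → contributes +204.8 cm⁴
  top flange: d = 8.5 cm → contributes +1 953 cm⁴
Total I = 4110.8 cm⁴.
Radius of gyration: k = √(I/A) = √(4110.8 / 63.6) = 8.0396 cm.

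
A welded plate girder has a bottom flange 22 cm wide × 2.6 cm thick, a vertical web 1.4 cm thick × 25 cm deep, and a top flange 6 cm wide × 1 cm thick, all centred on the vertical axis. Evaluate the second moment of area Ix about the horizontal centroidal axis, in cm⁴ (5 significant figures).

Ix ≈ 8609.7 cm⁴

Split into non-overlapping primitives; take the origin at the lower-left of the bounding box.
Bottom plate: 22 × 2.6, A = 57.2 cm², y = 1.3 cm, Ī = 32.22267 cm⁴.
Web plate: 1.4 × 25, A = 35 cm², y = 15.1 cm, Ī = 1822.917 cm⁴.
Top plate: 6 × 1, A = 6 cm², y = 28.1 cm, Ī = 0.5 cm⁴.
Centroid: ȳ = ΣA·y / ΣA = 7.856008 cm.
Transfer each piece to the horizontal centroidal axis using Ī + A·d² with d = y − 7.856008:
  bottom plate: d = -6.556008 cm → contributes +2490.75 cm⁴
  web plate: d = 7.243992 cm → contributes +3659.556 cm⁴
  top plate: d = 20.24399 cm → contributes +2459.415 cm⁴
Total I = 8609.721 cm⁴.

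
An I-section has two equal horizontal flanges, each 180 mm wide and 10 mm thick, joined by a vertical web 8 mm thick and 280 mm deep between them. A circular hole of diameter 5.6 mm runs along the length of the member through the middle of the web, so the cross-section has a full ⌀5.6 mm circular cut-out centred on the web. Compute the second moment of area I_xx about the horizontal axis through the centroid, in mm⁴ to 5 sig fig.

Split into non-overlapping primitives; take the origin at the lower-left of the bounding box.
Bottom flange: 180 × 10, A = 1 800 mm², y = 5 mm, Ī = 15 000 mm⁴.
Web: 8 × 280, A = 2 240 mm², y = 150 mm, Ī = 14 634 667 mm⁴.
Top flange: 180 × 10, A = 1 800 mm², y = 295 mm, Ī = 15 000 mm⁴.
Hole (subtracted): ⌀5.6, A = 24.63009 mm², y = 150 mm, Ī = 48.27497 mm⁴.
By symmetry the centroid is at mid-height, ȳ = 150 mm.
Transfer each piece to the horizontal axis through the centroid using Ī + A·d² with d = y − 150:
  bottom flange: d = -145 mm → contributes +37 860 000 mm⁴
  web: d = 0 mm → contributes +14 634 667 mm⁴
  top flange: d = 145 mm → contributes +37 860 000 mm⁴
  hole: d = 0 mm → contributes −48.27497 mm⁴
Total I = 90 354 618 mm⁴.

I_xx ≈ 9.0355 × 10⁷ mm⁴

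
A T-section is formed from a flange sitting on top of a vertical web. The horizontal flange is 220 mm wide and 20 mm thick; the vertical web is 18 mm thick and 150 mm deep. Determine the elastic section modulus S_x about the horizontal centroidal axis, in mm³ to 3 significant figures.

Break the section into simple shapes (no overlaps), measuring from the bottom-left corner of the bounding box.
Flange: 220 × 20, A = 4 400 mm², y = 160 mm, Ī = 146 667 mm⁴.
Web: 18 × 150, A = 2 700 mm², y = 75 mm, Ī = 5 062 500 mm⁴.
Centroid: ȳ = ΣA·y / ΣA = 127.68 mm.
Transfer each piece to the horizontal centroidal axis using Ī + A·d² with d = y − 127.68:
  flange: d = 32.324 mm → contributes +4 743 951 mm⁴
  web: d = -52.676 mm → contributes +12 554 371 mm⁴
Total I = 17 298 322 mm⁴.
Extreme fibre distance c = 127.68 mm; S = I/c = 135 486 mm³.

S_x ≈ 1.35 × 10⁵ mm³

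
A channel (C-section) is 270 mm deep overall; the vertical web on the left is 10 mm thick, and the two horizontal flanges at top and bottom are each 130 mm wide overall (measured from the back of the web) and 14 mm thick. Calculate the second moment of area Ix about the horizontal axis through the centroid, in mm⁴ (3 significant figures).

Split into non-overlapping primitives; take the origin at the lower-left of the bounding box.
Web: 10 × 270, A = 2 700 mm², y = 135 mm, Ī = 16 402 500 mm⁴.
Top flange (beyond web): 120 × 14, A = 1 680 mm², y = 263 mm, Ī = 27 440 mm⁴.
Bottom flange (beyond web): 120 × 14, A = 1 680 mm², y = 7 mm, Ī = 27 440 mm⁴.
By symmetry the centroid is at mid-height, ȳ = 135 mm.
Transfer each piece to the horizontal axis through the centroid using Ī + A·d² with d = y − 135:
  web: d = 0 mm → contributes +16 402 500 mm⁴
  top flange (beyond web): d = 128 mm → contributes +27 552 560 mm⁴
  bottom flange (beyond web): d = -128 mm → contributes +27 552 560 mm⁴
Total I = 71 507 620 mm⁴.

Ix ≈ 7.15 × 10⁷ mm⁴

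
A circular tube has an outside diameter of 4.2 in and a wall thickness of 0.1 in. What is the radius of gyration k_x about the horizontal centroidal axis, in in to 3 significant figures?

k_x ≈ 1.45 in

Decompose the section into non-overlapping parts with the origin at the bottom-left of its bounding rectangle.
Outer circle: ⌀4.2, A = 13.854 in², y = 2.1 in, Ī = 15.275 in⁴.
Bore (subtracted): ⌀4, A = 12.566 in², y = 2.1 in, Ī = 12.566 in⁴.
By symmetry the centroid is at mid-height, ȳ = 2.1 in.
All pieces are centred on the horizontal centroidal axis, so I = ΣĪ (holes subtracted) = 2.7081 in⁴.
Radius of gyration: k = √(I/A) = √(2.7081 / 1.2881) = 1.45 in.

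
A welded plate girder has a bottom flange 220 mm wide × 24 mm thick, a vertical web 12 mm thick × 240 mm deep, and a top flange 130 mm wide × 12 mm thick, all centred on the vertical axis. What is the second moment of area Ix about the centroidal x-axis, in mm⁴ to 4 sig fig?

Break the section into simple shapes (no overlaps), measuring from the bottom-left corner of the bounding box.
Bottom plate: 220 × 24, A = 5 280 mm², y = 12 mm, Ī = 253 440 mm⁴.
Web plate: 12 × 240, A = 2 880 mm², y = 144 mm, Ī = 13 824 000 mm⁴.
Top plate: 130 × 12, A = 1 560 mm², y = 270 mm, Ī = 18 720 mm⁴.
Centroid: ȳ = ΣA·y / ΣA = 92.5185 mm.
Transfer each piece to the centroidal x-axis using Ī + A·d² with d = y − 92.5185:
  bottom plate: d = -80.5185 mm → contributes +34 484 904 mm⁴
  web plate: d = 51.4815 mm → contributes +21 456 988 mm⁴
  top plate: d = 177.481 mm → contributes +49 158 215 mm⁴
Total I = 105 100 107 mm⁴.

Ix ≈ 1.051 × 10⁸ mm⁴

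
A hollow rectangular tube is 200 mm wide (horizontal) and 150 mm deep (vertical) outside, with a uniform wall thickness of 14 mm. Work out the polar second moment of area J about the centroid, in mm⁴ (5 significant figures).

J ≈ 7.8490 × 10⁷ mm⁴

Treat the section as a set of non-overlapping primitives; coordinates are from the bounding-box lower-left.
Outer rectangle: 200 × 150, A = 30 000 mm², y = 75 mm, Ī = 56 250 000 mm⁴.
Inner void (subtracted): 172 × 122, A = 20 984 mm², y = 75 mm, Ī = 26 027 155 mm⁴.
By symmetry the centroid is at mid-height, ȳ = 75 mm.
All pieces are centred on the centroidal x-axis, so I = ΣĪ (holes subtracted) = 30 222 845 mm⁴.
Repeating about the centroidal y-axis gives I_y = 48 267 445 mm⁴.
Polar second moment: J = I_x + I_y = 78 490 291 mm⁴.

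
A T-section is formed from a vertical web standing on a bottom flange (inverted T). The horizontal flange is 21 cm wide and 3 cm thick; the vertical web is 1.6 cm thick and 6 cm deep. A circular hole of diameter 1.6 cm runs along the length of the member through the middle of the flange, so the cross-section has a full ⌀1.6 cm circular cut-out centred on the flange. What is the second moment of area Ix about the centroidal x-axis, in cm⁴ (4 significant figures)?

Ix ≈ 243.7 cm⁴

Split into non-overlapping primitives; take the origin at the lower-left of the bounding box.
Flange: 21 × 3, A = 63 cm², y = 1.5 cm, Ī = 47.25 cm⁴.
Web: 1.6 × 6, A = 9.6 cm², y = 6 cm, Ī = 28.8 cm⁴.
Hole (subtracted): ⌀1.6, A = 2.01062 cm², y = 1.5 cm, Ī = 0.321699 cm⁴.
Centroid: ȳ = ΣA·y / ΣA = 2.11199 cm.
Transfer each piece to the centroidal x-axis using Ī + A·d² with d = y − 2.11199:
  flange: d = -0.61199 cm → contributes +70.8455 cm⁴
  web: d = 3.88801 cm → contributes +173.92 cm⁴
  hole: d = -0.61199 cm → contributes −1.07474 cm⁴
Total I = 243.69 cm⁴.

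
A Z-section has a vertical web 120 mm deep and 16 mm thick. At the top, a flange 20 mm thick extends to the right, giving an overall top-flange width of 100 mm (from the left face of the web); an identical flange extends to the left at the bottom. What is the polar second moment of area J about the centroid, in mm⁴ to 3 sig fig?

J ≈ 2.12 × 10⁷ mm⁴

Treat the section as a set of non-overlapping primitives; coordinates are from the bounding-box lower-left.
Web: 16 × 120, A = 1 920 mm², y = 60 mm, Ī = 2 304 000 mm⁴.
Top flange (beyond web): 84 × 20, A = 1 680 mm², y = 110 mm, Ī = 56 000 mm⁴.
Bottom flange (beyond web): 84 × 20, A = 1 680 mm², y = 10 mm, Ī = 56 000 mm⁴.
Centroid: ȳ = ΣA·y / ΣA = 60 mm.
Transfer each piece to the centroidal x-axis using Ī + A·d² with d = y − 60:
  web: d = 0 mm → contributes +2 304 000 mm⁴
  top flange (beyond web): d = 50 mm → contributes +4 256 000 mm⁴
  bottom flange (beyond web): d = -50 mm → contributes +4 256 000 mm⁴
Total I = 10 816 000 mm⁴.
For the y-axis: x̄ = 92 mm.
Repeating about the centroidal y-axis gives I_y = 10 416 640 mm⁴.
Polar second moment: J = I_x + I_y = 21 232 640 mm⁴.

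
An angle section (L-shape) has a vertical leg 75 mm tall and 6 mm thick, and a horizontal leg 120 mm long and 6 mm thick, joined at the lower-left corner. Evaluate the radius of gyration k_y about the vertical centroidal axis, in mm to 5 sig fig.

Decompose the section into non-overlapping parts with the origin at the bottom-left of its bounding rectangle.
Vertical leg: 6 × 75, A = 450 mm², x = 3 mm, Ī = 1 350 mm⁴.
Horizontal leg (remainder): 114 × 6, A = 684 mm², x = 63 mm, Ī = 740 772 mm⁴.
Centroid: x̄ = ΣA·x / ΣA = 39.19048 mm.
Transfer each piece to the vertical centroidal axis using Ī + A·d² with d = x − 39.19048:
  vertical leg: d = -36.19048 mm → contributes +590737.8 mm⁴
  horizontal leg (remainder): d = 23.80952 mm → contributes +1 128 527 mm⁴
Total I = 1 719 265 mm⁴.
Radius of gyration: k = √(I/A) = √(1 719 265 / 1 134) = 38.93721 mm.

k_y ≈ 38.937 mm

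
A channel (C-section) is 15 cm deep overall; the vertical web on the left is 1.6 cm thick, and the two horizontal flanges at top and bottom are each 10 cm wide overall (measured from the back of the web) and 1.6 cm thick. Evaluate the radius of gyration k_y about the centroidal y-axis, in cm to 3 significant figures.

k_y ≈ 3.07 cm

Break the section into simple shapes (no overlaps), measuring from the bottom-left corner of the bounding box.
Web: 1.6 × 15, A = 24 cm², x = 0.8 cm, Ī = 5.12 cm⁴.
Top flange (beyond web): 8.4 × 1.6, A = 13.44 cm², x = 5.8 cm, Ī = 79.027 cm⁴.
Bottom flange (beyond web): 8.4 × 1.6, A = 13.44 cm², x = 5.8 cm, Ī = 79.027 cm⁴.
Centroid: x̄ = ΣA·x / ΣA = 3.4415 cm.
Transfer each piece to the centroidal y-axis using Ī + A·d² with d = x − 3.4415:
  web: d = -2.6415 cm → contributes +172.58 cm⁴
  top flange (beyond web): d = 2.3585 cm → contributes +153.79 cm⁴
  bottom flange (beyond web): d = 2.3585 cm → contributes +153.79 cm⁴
Total I = 480.16 cm⁴.
Radius of gyration: k = √(I/A) = √(480.16 / 50.88) = 3.072 cm.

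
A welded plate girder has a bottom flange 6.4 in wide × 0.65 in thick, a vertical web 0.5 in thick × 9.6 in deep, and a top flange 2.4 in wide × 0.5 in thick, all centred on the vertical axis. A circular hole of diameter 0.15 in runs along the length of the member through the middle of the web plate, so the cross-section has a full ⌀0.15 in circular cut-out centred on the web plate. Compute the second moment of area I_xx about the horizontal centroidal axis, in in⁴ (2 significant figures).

Treat the section as a set of non-overlapping primitives; coordinates are from the bounding-box lower-left.
Bottom plate: 6.4 × 0.65, A = 4.16 in², y = 0.325 in, Ī = 0.1465 in⁴.
Web plate: 0.5 × 9.6, A = 4.8 in², y = 5.45 in, Ī = 36.86 in⁴.
Top plate: 2.4 × 0.5, A = 1.2 in², y = 10.5 in, Ī = 0.025 in⁴.
Hole (subtracted): ⌀0.15, A = 0.01767 in², y = 5.45 in, Ī = 0.00002485 in⁴.
Centroid: ȳ = ΣA·y / ΣA = 3.945 in.
Transfer each piece to the horizontal centroidal axis using Ī + A·d² with d = y − 3.945:
  bottom plate: d = -3.62 in → contributes +54.67 in⁴
  web plate: d = 1.505 in → contributes +47.73 in⁴
  top plate: d = 6.555 in → contributes +51.58 in⁴
  hole: d = 1.505 in → contributes −0.04003 in⁴
Total I = 153.9 in⁴.

I_xx ≈ 150 in⁴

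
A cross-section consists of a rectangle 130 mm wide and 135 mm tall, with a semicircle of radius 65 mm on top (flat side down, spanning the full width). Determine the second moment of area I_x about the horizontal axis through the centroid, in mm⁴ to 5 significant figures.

I_x ≈ 7.2153 × 10⁷ mm⁴

Split into non-overlapping primitives; take the origin at the lower-left of the bounding box.
Rectangular body: 130 × 135, A = 17 550 mm², y = 67.5 mm, Ī = 26 654 063 mm⁴.
Semicircular cap: semicircle r = 65, A = 6636.614 mm², y = 162.5869 mm, Ī = 1 959 230 mm⁴.
Centroid: ȳ = ΣA·y / ΣA = 93.59108 mm.
Transfer each piece to the horizontal axis through the centroid using Ī + A·d² with d = y − 93.59108:
  rectangular body: d = -26.09108 mm → contributes +38 601 125 mm⁴
  semicircular cap: d = 68.99578 mm → contributes +33 552 287 mm⁴
Total I = 72 153 412 mm⁴.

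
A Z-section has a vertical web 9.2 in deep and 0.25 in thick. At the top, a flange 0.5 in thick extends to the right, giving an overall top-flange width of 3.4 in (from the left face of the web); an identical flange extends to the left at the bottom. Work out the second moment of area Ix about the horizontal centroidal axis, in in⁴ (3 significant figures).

Ix ≈ 75.9 in⁴

Treat the section as a set of non-overlapping primitives; coordinates are from the bounding-box lower-left.
Web: 0.25 × 9.2, A = 2.3 in², y = 4.6 in, Ī = 16.223 in⁴.
Top flange (beyond web): 3.15 × 0.5, A = 1.575 in², y = 8.95 in, Ī = 0.032813 in⁴.
Bottom flange (beyond web): 3.15 × 0.5, A = 1.575 in², y = 0.25 in, Ī = 0.032813 in⁴.
Centroid: ȳ = ΣA·y / ΣA = 4.6 in.
Transfer each piece to the horizontal centroidal axis using Ī + A·d² with d = y − 4.6:
  web: d = 0 in → contributes +16.223 in⁴
  top flange (beyond web): d = 4.35 in → contributes +29.836 in⁴
  bottom flange (beyond web): d = -4.35 in → contributes +29.836 in⁴
Total I = 75.894 in⁴.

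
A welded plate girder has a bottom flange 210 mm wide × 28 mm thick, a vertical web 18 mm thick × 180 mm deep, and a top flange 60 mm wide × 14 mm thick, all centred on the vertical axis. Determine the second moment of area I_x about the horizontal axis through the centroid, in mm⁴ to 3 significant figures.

I_x ≈ 5.24 × 10⁷ mm⁴

Treat the section as a set of non-overlapping primitives; coordinates are from the bounding-box lower-left.
Bottom plate: 210 × 28, A = 5 880 mm², y = 14 mm, Ī = 384 160 mm⁴.
Web plate: 18 × 180, A = 3 240 mm², y = 118 mm, Ī = 8 748 000 mm⁴.
Top plate: 60 × 14, A = 840 mm², y = 215 mm, Ī = 13 720 mm⁴.
Centroid: ȳ = ΣA·y / ΣA = 64.783 mm.
Transfer each piece to the horizontal axis through the centroid using Ī + A·d² with d = y − 64.783:
  bottom plate: d = -50.783 mm → contributes +15 548 248 mm⁴
  web plate: d = 53.217 mm → contributes +17 923 793 mm⁴
  top plate: d = 150.22 mm → contributes +18 968 410 mm⁴
Total I = 52 440 452 mm⁴.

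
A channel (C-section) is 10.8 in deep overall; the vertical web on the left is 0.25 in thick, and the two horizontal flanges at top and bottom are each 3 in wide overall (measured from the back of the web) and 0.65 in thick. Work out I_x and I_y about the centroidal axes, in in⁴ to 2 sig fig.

I_x ≈ 120 in⁴, I_y ≈ 5.7 in⁴

Split into non-overlapping primitives; take the origin at the lower-left of the bounding box.
Web: 0.25 × 10.8, A = 2.7 in², y = 5.4 in, Ī = 26.24 in⁴.
Top flange (beyond web): 2.75 × 0.65, A = 1.788 in², y = 10.48 in, Ī = 0.06293 in⁴.
Bottom flange (beyond web): 2.75 × 0.65, A = 1.788 in², y = 0.325 in, Ī = 0.06293 in⁴.
By symmetry the centroid is at mid-height, ȳ = 5.4 in.
Transfer each piece to the centroidal x-axis using Ī + A·d² with d = y − 5.4:
  web: d = 0 in → contributes +26.24 in⁴
  top flange (beyond web): d = 5.075 in → contributes +46.1 in⁴
  bottom flange (beyond web): d = -5.075 in → contributes +46.1 in⁴
Total I = 118.4 in⁴.
For the y-axis: x̄ = 0.9796 in.
Repeating about the centroidal y-axis gives I_y = 5.728 in⁴.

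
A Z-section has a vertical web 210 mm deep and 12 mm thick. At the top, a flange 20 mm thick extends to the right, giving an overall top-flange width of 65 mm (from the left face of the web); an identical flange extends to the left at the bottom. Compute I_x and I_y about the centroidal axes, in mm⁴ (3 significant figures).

I_x ≈ 2.85 × 10⁷ mm⁴, I_y ≈ 2.77 × 10⁶ mm⁴

Break the section into simple shapes (no overlaps), measuring from the bottom-left corner of the bounding box.
Web: 12 × 210, A = 2 520 mm², y = 105 mm, Ī = 9 261 000 mm⁴.
Top flange (beyond web): 53 × 20, A = 1 060 mm², y = 200 mm, Ī = 35 333 mm⁴.
Bottom flange (beyond web): 53 × 20, A = 1 060 mm², y = 10 mm, Ī = 35 333 mm⁴.
Centroid: ȳ = ΣA·y / ΣA = 105 mm.
Transfer each piece to the centroidal x-axis using Ī + A·d² with d = y − 105:
  web: d = 0 mm → contributes +9 261 000 mm⁴
  top flange (beyond web): d = 95 mm → contributes +9 601 833 mm⁴
  bottom flange (beyond web): d = -95 mm → contributes +9 601 833 mm⁴
Total I = 28 464 667 mm⁴.
For the y-axis: x̄ = 59 mm.
Repeating about the centroidal y-axis gives I_y = 2 765 747 mm⁴.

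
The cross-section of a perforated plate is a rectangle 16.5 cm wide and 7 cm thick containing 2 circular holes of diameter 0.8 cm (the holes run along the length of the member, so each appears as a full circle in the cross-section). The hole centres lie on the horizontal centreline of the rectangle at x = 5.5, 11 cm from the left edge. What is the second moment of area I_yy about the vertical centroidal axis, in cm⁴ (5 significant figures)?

Treat the section as a set of non-overlapping primitives; coordinates are from the bounding-box lower-left.
Plate: 16.5 × 7, A = 115.5 cm², x = 8.25 cm, Ī = 2620.406 cm⁴.
Hole 1 (subtracted): ⌀0.8, A = 0.5026548 cm², x = 5.5 cm, Ī = 0.02010619 cm⁴.
Hole 2 (subtracted): ⌀0.8, A = 0.5026548 cm², x = 11 cm, Ī = 0.02010619 cm⁴.
By symmetry the centroid is at mid-width, x̄ = 8.25 cm.
Transfer each piece to the vertical centroidal axis using Ī + A·d² with d = x − 8.25:
  plate: d = 0 cm → contributes +2620.406 cm⁴
  hole 1: d = -2.75 cm → contributes −3.821433 cm⁴
  hole 2: d = 2.75 cm → contributes −3.821433 cm⁴
Total I = 2612.763 cm⁴.

I_yy ≈ 2612.8 cm⁴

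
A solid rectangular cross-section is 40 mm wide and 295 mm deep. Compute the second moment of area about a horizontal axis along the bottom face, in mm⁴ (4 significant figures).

The section: 40 × 295, A = 11 800 mm², y = 147.5 mm, Ī = 85 574 583 mm⁴.
Transfer it to the bottom edge using Ī + A·d² with d = y − 0:
  the section: d = 147.5 mm → contributes +342 298 333 mm⁴
Total I = 342 298 333 mm⁴.

I_base ≈ 3.423 × 10⁸ mm⁴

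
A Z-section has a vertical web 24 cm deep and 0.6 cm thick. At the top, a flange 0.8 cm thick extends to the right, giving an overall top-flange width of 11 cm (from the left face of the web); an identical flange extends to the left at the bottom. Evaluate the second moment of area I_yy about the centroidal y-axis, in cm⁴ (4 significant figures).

I_yy ≈ 653.8 cm⁴

Split into non-overlapping primitives; take the origin at the lower-left of the bounding box.
Web: 0.6 × 24, A = 14.4 cm², x = 10.7 cm, Ī = 0.432 cm⁴.
Top flange (beyond web): 10.4 × 0.8, A = 8.32 cm², x = 16.2 cm, Ī = 74.9909 cm⁴.
Bottom flange (beyond web): 10.4 × 0.8, A = 8.32 cm², x = 5.2 cm, Ī = 74.9909 cm⁴.
Centroid: x̄ = ΣA·x / ΣA = 10.7 cm.
Transfer each piece to the centroidal y-axis using Ī + A·d² with d = x − 10.7:
  web: d = 0 cm → contributes +0.432 cm⁴
  top flange (beyond web): d = 5.5 cm → contributes +326.671 cm⁴
  bottom flange (beyond web): d = -5.5 cm → contributes +326.671 cm⁴
Total I = 653.774 cm⁴.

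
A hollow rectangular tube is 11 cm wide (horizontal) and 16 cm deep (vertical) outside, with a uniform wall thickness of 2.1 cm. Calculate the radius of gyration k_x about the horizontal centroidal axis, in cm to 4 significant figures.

k_x ≈ 5.430 cm

Treat the section as a set of non-overlapping primitives; coordinates are from the bounding-box lower-left.
Outer rectangle: 11 × 16, A = 176 cm², y = 8 cm, Ī = 3754.67 cm⁴.
Inner void (subtracted): 6.8 × 11.8, A = 80.24 cm², y = 8 cm, Ī = 931.051 cm⁴.
By symmetry the centroid is at mid-height, ȳ = 8 cm.
All pieces are centred on the horizontal centroidal axis, so I = ΣĪ (holes subtracted) = 2823.62 cm⁴.
Radius of gyration: k = √(I/A) = √(2823.62 / 95.76) = 5.43014 cm.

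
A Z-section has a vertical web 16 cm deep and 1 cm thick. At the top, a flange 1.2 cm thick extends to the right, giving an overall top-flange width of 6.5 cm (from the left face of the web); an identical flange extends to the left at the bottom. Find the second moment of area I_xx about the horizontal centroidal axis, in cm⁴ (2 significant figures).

Decompose the section into non-overlapping parts with the origin at the bottom-left of its bounding rectangle.
Web: 1 × 16, A = 16 cm², y = 8 cm, Ī = 341.3 cm⁴.
Top flange (beyond web): 5.5 × 1.2, A = 6.6 cm², y = 15.4 cm, Ī = 0.792 cm⁴.
Bottom flange (beyond web): 5.5 × 1.2, A = 6.6 cm², y = 0.6 cm, Ī = 0.792 cm⁴.
Centroid: ȳ = ΣA·y / ΣA = 8 cm.
Transfer each piece to the horizontal centroidal axis using Ī + A·d² with d = y − 8:
  web: d = 0 cm → contributes +341.3 cm⁴
  top flange (beyond web): d = 7.4 cm → contributes +362.2 cm⁴
  bottom flange (beyond web): d = -7.4 cm → contributes +362.2 cm⁴
Total I = 1 066 cm⁴.

I_xx ≈ 1100 cm⁴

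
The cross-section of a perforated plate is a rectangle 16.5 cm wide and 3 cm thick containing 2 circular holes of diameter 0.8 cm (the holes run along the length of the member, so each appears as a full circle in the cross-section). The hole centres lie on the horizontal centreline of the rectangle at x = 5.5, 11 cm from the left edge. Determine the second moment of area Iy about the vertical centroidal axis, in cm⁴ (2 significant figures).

Iy ≈ 1100 cm⁴

Decompose the section into non-overlapping parts with the origin at the bottom-left of its bounding rectangle.
Plate: 16.5 × 3, A = 49.5 cm², x = 8.25 cm, Ī = 1 123 cm⁴.
Hole 1 (subtracted): ⌀0.8, A = 0.5027 cm², x = 5.5 cm, Ī = 0.02011 cm⁴.
Hole 2 (subtracted): ⌀0.8, A = 0.5027 cm², x = 11 cm, Ī = 0.02011 cm⁴.
By symmetry the centroid is at mid-width, x̄ = 8.25 cm.
Transfer each piece to the vertical centroidal axis using Ī + A·d² with d = x − 8.25:
  plate: d = 0 cm → contributes +1 123 cm⁴
  hole 1: d = -2.75 cm → contributes −3.821 cm⁴
  hole 2: d = 2.75 cm → contributes −3.821 cm⁴
Total I = 1 115 cm⁴.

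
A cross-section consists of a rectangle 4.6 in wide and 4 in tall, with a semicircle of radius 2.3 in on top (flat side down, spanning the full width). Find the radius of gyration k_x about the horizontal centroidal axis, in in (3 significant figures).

k_x ≈ 1.71 in

Split into non-overlapping primitives; take the origin at the lower-left of the bounding box.
Rectangular body: 4.6 × 4, A = 18.4 in², y = 2 in, Ī = 24.533 in⁴.
Semicircular cap: semicircle r = 2.3, A = 8.3095 in², y = 4.9762 in, Ī = 3.0714 in⁴.
Centroid: ȳ = ΣA·y / ΣA = 2.9259 in.
Transfer each piece to the horizontal centroidal axis using Ī + A·d² with d = y − 2.9259:
  rectangular body: d = -0.9259 in → contributes +40.308 in⁴
  semicircular cap: d = 2.0502 in → contributes +38.001 in⁴
Total I = 78.308 in⁴.
Radius of gyration: k = √(I/A) = √(78.308 / 26.71) = 1.7123 in.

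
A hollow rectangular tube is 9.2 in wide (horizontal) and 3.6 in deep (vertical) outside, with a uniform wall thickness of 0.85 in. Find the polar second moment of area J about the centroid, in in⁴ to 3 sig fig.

Break the section into simple shapes (no overlaps), measuring from the bottom-left corner of the bounding box.
Outer rectangle: 9.2 × 3.6, A = 33.12 in², y = 1.8 in, Ī = 35.77 in⁴.
Inner void (subtracted): 7.5 × 1.9, A = 14.25 in², y = 1.8 in, Ī = 4.2869 in⁴.
By symmetry the centroid is at mid-height, ȳ = 1.8 in.
All pieces are centred on the centroidal x-axis, so I = ΣĪ (holes subtracted) = 31.483 in⁴.
Repeating about the centroidal y-axis gives I_y = 166.81 in⁴.
Polar second moment: J = I_x + I_y = 198.29 in⁴.

J ≈ 198 in⁴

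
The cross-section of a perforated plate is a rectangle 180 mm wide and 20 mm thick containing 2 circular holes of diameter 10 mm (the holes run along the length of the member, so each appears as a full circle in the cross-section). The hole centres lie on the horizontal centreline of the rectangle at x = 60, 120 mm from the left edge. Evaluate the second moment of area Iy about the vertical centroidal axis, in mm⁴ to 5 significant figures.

Break the section into simple shapes (no overlaps), measuring from the bottom-left corner of the bounding box.
Plate: 180 × 20, A = 3 600 mm², x = 90 mm, Ī = 9 720 000 mm⁴.
Hole 1 (subtracted): ⌀10, A = 78.53982 mm², x = 60 mm, Ī = 490.8739 mm⁴.
Hole 2 (subtracted): ⌀10, A = 78.53982 mm², x = 120 mm, Ī = 490.8739 mm⁴.
By symmetry the centroid is at mid-width, x̄ = 90 mm.
Transfer each piece to the vertical centroidal axis using Ī + A·d² with d = x − 90:
  plate: d = 0 mm → contributes +9 720 000 mm⁴
  hole 1: d = -30 mm → contributes −71176.71 mm⁴
  hole 2: d = 30 mm → contributes −71176.71 mm⁴
Total I = 9 577 647 mm⁴.

Iy ≈ 9.5776 × 10⁶ mm⁴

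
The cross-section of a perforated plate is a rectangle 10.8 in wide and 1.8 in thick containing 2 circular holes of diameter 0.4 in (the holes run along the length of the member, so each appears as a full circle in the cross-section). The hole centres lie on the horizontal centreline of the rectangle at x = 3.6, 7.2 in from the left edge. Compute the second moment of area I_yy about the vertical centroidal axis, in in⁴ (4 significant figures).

Break the section into simple shapes (no overlaps), measuring from the bottom-left corner of the bounding box.
Plate: 10.8 × 1.8, A = 19.44 in², x = 5.4 in, Ī = 188.957 in⁴.
Hole 1 (subtracted): ⌀0.4, A = 0.125664 in², x = 3.6 in, Ī = 0.00125664 in⁴.
Hole 2 (subtracted): ⌀0.4, A = 0.125664 in², x = 7.2 in, Ī = 0.00125664 in⁴.
By symmetry the centroid is at mid-width, x̄ = 5.4 in.
Transfer each piece to the vertical centroidal axis using Ī + A·d² with d = x − 5.4:
  plate: d = 0 in → contributes +188.957 in⁴
  hole 1: d = -1.8 in → contributes −0.408407 in⁴
  hole 2: d = 1.8 in → contributes −0.408407 in⁴
Total I = 188.14 in⁴.

I_yy ≈ 188.1 in⁴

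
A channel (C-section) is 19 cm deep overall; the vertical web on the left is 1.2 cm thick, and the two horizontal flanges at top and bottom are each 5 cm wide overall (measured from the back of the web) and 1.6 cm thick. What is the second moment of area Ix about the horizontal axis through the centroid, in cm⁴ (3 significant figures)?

Ix ≈ 1610 cm⁴

Break the section into simple shapes (no overlaps), measuring from the bottom-left corner of the bounding box.
Web: 1.2 × 19, A = 22.8 cm², y = 9.5 cm, Ī = 685.9 cm⁴.
Top flange (beyond web): 3.8 × 1.6, A = 6.08 cm², y = 18.2 cm, Ī = 1.2971 cm⁴.
Bottom flange (beyond web): 3.8 × 1.6, A = 6.08 cm², y = 0.8 cm, Ī = 1.2971 cm⁴.
By symmetry the centroid is at mid-height, ȳ = 9.5 cm.
Transfer each piece to the horizontal axis through the centroid using Ī + A·d² with d = y − 9.5:
  web: d = 0 cm → contributes +685.9 cm⁴
  top flange (beyond web): d = 8.7 cm → contributes +461.49 cm⁴
  bottom flange (beyond web): d = -8.7 cm → contributes +461.49 cm⁴
Total I = 1608.9 cm⁴.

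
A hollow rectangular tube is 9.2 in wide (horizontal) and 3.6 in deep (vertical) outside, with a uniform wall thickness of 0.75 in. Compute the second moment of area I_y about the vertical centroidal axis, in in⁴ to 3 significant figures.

I_y ≈ 154 in⁴

Break the section into simple shapes (no overlaps), measuring from the bottom-left corner of the bounding box.
Outer rectangle: 9.2 × 3.6, A = 33.12 in², x = 4.6 in, Ī = 233.61 in⁴.
Inner void (subtracted): 7.7 × 2.1, A = 16.17 in², x = 4.6 in, Ī = 79.893 in⁴.
By symmetry the centroid is at mid-width, x̄ = 4.6 in.
All pieces are centred on the vertical centroidal axis, so I = ΣĪ (holes subtracted) = 153.71 in⁴.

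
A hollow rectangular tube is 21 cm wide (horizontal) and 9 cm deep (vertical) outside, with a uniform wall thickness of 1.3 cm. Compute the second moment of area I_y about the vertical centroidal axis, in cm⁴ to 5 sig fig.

I_y ≈ 3623.3 cm⁴

Split into non-overlapping primitives; take the origin at the lower-left of the bounding box.
Outer rectangle: 21 × 9, A = 189 cm², x = 10.5 cm, Ī = 6945.75 cm⁴.
Inner void (subtracted): 18.4 × 6.4, A = 117.76 cm², x = 10.5 cm, Ī = 3322.402 cm⁴.
By symmetry the centroid is at mid-width, x̄ = 10.5 cm.
All pieces are centred on the vertical centroidal axis, so I = ΣĪ (holes subtracted) = 3623.348 cm⁴.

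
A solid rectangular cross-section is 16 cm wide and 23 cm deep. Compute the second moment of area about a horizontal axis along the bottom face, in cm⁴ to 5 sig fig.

I_base ≈ 6.4891 × 10⁴ cm⁴

The section: 16 × 23, A = 368 cm², y = 11.5 cm, Ī = 16222.67 cm⁴.
Transfer it to the bottom edge using Ī + A·d² with d = y − 0:
  the section: d = 11.5 cm → contributes +64890.67 cm⁴
Total I = 64890.67 cm⁴.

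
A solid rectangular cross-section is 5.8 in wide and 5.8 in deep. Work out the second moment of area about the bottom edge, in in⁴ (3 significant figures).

I_base ≈ 377 in⁴

The section: 5.8 × 5.8, A = 33.64 in², y = 2.9 in, Ī = 94.304 in⁴.
Transfer it to the base of the section using Ī + A·d² with d = y − 0:
  the section: d = 2.9 in → contributes +377.22 in⁴
Total I = 377.22 in⁴.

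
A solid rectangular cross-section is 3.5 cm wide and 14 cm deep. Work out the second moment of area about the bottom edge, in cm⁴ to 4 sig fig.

I_base ≈ 3201 cm⁴

The section: 3.5 × 14, A = 49 cm², y = 7 cm, Ī = 800.333 cm⁴.
Transfer it to the bottom edge using Ī + A·d² with d = y − 0:
  the section: d = 7 cm → contributes +3201.33 cm⁴
Total I = 3201.33 cm⁴.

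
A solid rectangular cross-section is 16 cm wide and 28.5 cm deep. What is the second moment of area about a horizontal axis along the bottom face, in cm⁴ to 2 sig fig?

I_base ≈ 1.2 × 10⁵ cm⁴

The section: 16 × 28.5, A = 456 cm², y = 14.25 cm, Ī = 30 866 cm⁴.
Transfer it to the base of the section using Ī + A·d² with d = y − 0:
  the section: d = 14.25 cm → contributes +123 462 cm⁴
Total I = 123 462 cm⁴.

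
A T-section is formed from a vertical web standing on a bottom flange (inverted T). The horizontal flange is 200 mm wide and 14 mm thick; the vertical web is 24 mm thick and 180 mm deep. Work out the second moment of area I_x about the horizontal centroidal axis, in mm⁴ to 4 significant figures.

Break the section into simple shapes (no overlaps), measuring from the bottom-left corner of the bounding box.
Flange: 200 × 14, A = 2 800 mm², y = 7 mm, Ī = 45733.3 mm⁴.
Web: 24 × 180, A = 4 320 mm², y = 104 mm, Ī = 11 664 000 mm⁴.
Centroid: ȳ = ΣA·y / ΣA = 65.8539 mm.
Transfer each piece to the horizontal centroidal axis using Ī + A·d² with d = y − 65.8539:
  flange: d = -58.8539 mm → contributes +9 744 332 mm⁴
  web: d = 38.1461 mm → contributes +17 950 129 mm⁴
Total I = 27 694 461 mm⁴.

I_x ≈ 2.769 × 10⁷ mm⁴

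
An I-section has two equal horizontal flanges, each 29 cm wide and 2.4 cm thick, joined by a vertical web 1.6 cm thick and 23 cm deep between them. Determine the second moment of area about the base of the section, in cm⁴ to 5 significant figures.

I_base ≈ 5.8146 × 10⁴ cm⁴

Treat the section as a set of non-overlapping primitives; coordinates are from the bounding-box lower-left.
Bottom flange: 29 × 2.4, A = 69.6 cm², y = 1.2 cm, Ī = 33.408 cm⁴.
Web: 1.6 × 23, A = 36.8 cm², y = 13.9 cm, Ī = 1622.267 cm⁴.
Top flange: 29 × 2.4, A = 69.6 cm², y = 26.6 cm, Ī = 33.408 cm⁴.
Transfer each piece to a horizontal axis along the bottom face using Ī + A·d² with d = y − 0:
  bottom flange: d = 1.2 cm → contributes +133.632 cm⁴
  web: d = 13.9 cm → contributes +8732.395 cm⁴
  top flange: d = 26.6 cm → contributes +49279.58 cm⁴
Total I = 58145.61 cm⁴.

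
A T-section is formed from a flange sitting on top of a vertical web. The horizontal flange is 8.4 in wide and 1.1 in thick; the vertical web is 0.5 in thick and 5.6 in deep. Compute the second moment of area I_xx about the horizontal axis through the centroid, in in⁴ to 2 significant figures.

I_xx ≈ 32 in⁴

Treat the section as a set of non-overlapping primitives; coordinates are from the bounding-box lower-left.
Flange: 8.4 × 1.1, A = 9.24 in², y = 6.15 in, Ī = 0.9317 in⁴.
Web: 0.5 × 5.6, A = 2.8 in², y = 2.8 in, Ī = 7.317 in⁴.
Centroid: ȳ = ΣA·y / ΣA = 5.371 in.
Transfer each piece to the horizontal axis through the centroid using Ī + A·d² with d = y − 5.371:
  flange: d = 0.7791 in → contributes +6.54 in⁴
  web: d = -2.571 in → contributes +25.82 in⁴
Total I = 32.36 in⁴.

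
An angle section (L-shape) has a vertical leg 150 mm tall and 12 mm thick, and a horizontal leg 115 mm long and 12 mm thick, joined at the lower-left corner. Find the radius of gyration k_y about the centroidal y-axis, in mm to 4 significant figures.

Split into non-overlapping primitives; take the origin at the lower-left of the bounding box.
Vertical leg: 12 × 150, A = 1 800 mm², x = 6 mm, Ī = 21 600 mm⁴.
Horizontal leg (remainder): 103 × 12, A = 1 236 mm², x = 63.5 mm, Ī = 1 092 727 mm⁴.
Centroid: x̄ = ΣA·x / ΣA = 29.4091 mm.
Transfer each piece to the centroidal y-axis using Ī + A·d² with d = x − 29.4091:
  vertical leg: d = -23.4091 mm → contributes +1 007 974 mm⁴
  horizontal leg (remainder): d = 34.0909 mm → contributes +2 529 194 mm⁴
Total I = 3 537 168 mm⁴.
Radius of gyration: k = √(I/A) = √(3 537 168 / 3 036) = 34.1332 mm.

k_y ≈ 34.13 mm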